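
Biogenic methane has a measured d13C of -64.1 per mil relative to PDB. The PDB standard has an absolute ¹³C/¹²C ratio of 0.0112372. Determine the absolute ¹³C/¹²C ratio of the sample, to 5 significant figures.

R_sample = R_standard × (d13C/1000 + 1)
R_sample = 0.0112372 × (-64.1/1000 + 1) = 0.0112372 × 0.935900
R_sample = 0.0105169

0.010517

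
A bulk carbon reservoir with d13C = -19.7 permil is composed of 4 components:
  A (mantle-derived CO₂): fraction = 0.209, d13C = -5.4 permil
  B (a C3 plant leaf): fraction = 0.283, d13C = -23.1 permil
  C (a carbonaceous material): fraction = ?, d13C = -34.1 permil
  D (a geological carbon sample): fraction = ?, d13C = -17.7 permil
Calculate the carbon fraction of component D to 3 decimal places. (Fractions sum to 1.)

Let f_D and f_C be the unknown fractions; fractions sum to 1 so f_D + f_C = 0.508.
Mass balance: Σ fᵢ·δᵢ = δ_bulk ⇒ f_D·(-17.7) + f_C·(-34.1) = -19.7 − (-7.666) = -12.034
Substitute f_C = 0.508 − f_D:
f_D·(-17.7 − -34.1) = -12.034 − 0.508×(-34.1) = 5.289
f_D = 5.289 / 16.4 = 0.3225

0.322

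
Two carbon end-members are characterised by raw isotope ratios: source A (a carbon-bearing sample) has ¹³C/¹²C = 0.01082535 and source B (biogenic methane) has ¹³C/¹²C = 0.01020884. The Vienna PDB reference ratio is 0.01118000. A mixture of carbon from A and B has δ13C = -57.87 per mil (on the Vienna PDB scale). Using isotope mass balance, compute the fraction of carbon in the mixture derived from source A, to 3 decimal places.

δ_A = (0.01082535/0.01118000 − 1)×1000 = (0.968278 − 1)×1000 = -31.722 per mil
δ_B = (0.01020884/0.01118000 − 1)×1000 = (0.913134 − 1)×1000 = -86.866 per mil
f_A = (δ_mix − δ_B)/(δ_A − δ_B) = (-57.87 − (-86.866))/(-31.722 − (-86.866))
f_A = 28.996 / 55.144 = 0.5258

0.526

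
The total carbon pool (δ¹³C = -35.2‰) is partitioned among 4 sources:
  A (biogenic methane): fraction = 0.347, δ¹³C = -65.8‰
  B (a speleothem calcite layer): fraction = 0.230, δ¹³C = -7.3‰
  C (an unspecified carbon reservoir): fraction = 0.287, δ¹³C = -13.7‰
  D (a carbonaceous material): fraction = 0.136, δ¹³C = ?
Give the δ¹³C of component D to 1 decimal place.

-49.7‰

Isotope mass balance: δ_bulk = Σ fᵢ·δᵢ.
-35.2 = 0.347×(-65.8) + 0.230×(-7.3) + 0.287×(-13.7) + 0.136×δ_D
0.136·δ_D = -35.2 − (-28.443) = -6.757
δ_D = -6.757 / 0.136 = -49.68‰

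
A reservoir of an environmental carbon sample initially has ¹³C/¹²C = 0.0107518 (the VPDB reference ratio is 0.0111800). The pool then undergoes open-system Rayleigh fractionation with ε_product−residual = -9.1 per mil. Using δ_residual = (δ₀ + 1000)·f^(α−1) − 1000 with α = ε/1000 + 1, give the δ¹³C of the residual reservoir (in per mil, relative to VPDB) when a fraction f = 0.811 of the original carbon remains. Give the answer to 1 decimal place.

δ₀ = (0.0107518/0.0111800 − 1)×1000 = (0.961699 − 1)×1000 = -38.301 per mil
α − 1 = ε/1000 = -0.0091
f^(α−1) = 0.811^(-0.0091) = 1.001908
δ_res = (-38.301 + 1000) × 1.001908 − 1000 = 963.535 − 1000 = -36.47 per mil

-36.5 per mil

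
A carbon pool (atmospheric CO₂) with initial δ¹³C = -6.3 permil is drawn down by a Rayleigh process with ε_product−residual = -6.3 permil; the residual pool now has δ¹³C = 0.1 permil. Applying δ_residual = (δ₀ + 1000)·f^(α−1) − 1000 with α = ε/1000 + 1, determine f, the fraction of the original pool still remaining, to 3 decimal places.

α − 1 = ε/1000 = -0.0063
(δ_res + 1000)/(δ₀ + 1000) = (0.1 + 1000)/(-6.3 + 1000) = 1000.1/993.7 = 1.006441
f = 1.006441^(1/-0.0063) = exp(ln(1.006441)/-0.0063) = exp(0.00642/-0.0063)
f = exp(-1.0190) = 0.3609

0.361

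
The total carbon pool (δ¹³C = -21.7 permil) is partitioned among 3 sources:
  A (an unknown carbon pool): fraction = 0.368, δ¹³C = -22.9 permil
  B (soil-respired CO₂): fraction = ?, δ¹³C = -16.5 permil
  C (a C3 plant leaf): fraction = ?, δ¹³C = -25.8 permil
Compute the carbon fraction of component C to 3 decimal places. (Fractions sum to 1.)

Let f_C and f_B be the unknown fractions; fractions sum to 1 so f_C + f_B = 0.632.
Mass balance: Σ fᵢ·δᵢ = δ_bulk ⇒ f_C·(-25.8) + f_B·(-16.5) = -21.7 − (-8.427) = -13.273
Substitute f_B = 0.632 − f_C:
f_C·(-25.8 − -16.5) = -13.273 − 0.632×(-16.5) = -2.845
f_C = -2.845 / -9.3 = 0.3059

0.306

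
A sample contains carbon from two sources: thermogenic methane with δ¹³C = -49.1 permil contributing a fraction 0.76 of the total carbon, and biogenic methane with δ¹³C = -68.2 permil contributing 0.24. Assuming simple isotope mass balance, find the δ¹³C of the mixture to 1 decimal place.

δ_mix = f_A·δ_A + f_B·δ_B
δ_mix = 0.76 × (-49.1) + 0.24 × (-68.2)
δ_mix = -37.32 + -16.37 = -53.68 permil

-53.7 permil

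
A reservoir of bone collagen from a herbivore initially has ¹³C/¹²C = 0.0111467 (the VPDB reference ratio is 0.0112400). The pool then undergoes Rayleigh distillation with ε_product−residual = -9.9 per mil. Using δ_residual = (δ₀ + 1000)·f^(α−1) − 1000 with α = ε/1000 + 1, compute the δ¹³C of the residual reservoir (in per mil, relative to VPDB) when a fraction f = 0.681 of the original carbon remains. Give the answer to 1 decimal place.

δ₀ = (0.0111467/0.0112400 − 1)×1000 = (0.991699 − 1)×1000 = -8.301 per mil
α − 1 = ε/1000 = -0.0099
f^(α−1) = 0.681^(-0.0099) = 1.003811
δ_res = (-8.301 + 1000) × 1.003811 − 1000 = 995.478 − 1000 = -4.52 per mil

-4.5 per mil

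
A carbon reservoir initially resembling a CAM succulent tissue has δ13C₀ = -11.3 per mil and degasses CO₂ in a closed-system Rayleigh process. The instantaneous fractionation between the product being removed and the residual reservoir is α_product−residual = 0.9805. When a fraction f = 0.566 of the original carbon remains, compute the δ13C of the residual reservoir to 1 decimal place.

-0.3 per mil

Rayleigh residual: δ_res = (δ₀ + 1000)·f^(α−1) − 1000
α − 1 = -0.01950
f^(α−1) = 0.566^(-0.01950) = 1.011160
δ_res = (-11.3 + 1000) × 1.011160 − 1000 = 999.734 − 1000 = -0.27 per mil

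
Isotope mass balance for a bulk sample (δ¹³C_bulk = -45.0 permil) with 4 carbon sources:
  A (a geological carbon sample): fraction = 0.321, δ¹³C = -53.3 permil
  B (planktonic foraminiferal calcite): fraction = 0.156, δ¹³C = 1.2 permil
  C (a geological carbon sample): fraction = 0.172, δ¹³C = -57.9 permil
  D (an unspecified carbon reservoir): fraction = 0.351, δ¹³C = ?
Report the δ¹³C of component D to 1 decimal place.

-51.6 permil

Isotope mass balance: δ_bulk = Σ fᵢ·δᵢ.
-45.0 = 0.321×(-53.3) + 0.156×(1.2) + 0.172×(-57.9) + 0.351×δ_D
0.351·δ_D = -45.0 − (-26.881) = -18.119
δ_D = -18.119 / 0.351 = -51.62 permil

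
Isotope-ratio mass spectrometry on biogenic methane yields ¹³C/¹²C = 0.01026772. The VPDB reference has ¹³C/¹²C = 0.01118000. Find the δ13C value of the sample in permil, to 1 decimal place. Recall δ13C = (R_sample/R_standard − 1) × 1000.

-81.6 permil

δ13C = (R_sample / R_standard − 1) × 1000
R_sample / R_standard = 0.01026772 / 0.01118000 = 0.918401
δ13C = (0.918401 − 1) × 1000 = -81.60 permil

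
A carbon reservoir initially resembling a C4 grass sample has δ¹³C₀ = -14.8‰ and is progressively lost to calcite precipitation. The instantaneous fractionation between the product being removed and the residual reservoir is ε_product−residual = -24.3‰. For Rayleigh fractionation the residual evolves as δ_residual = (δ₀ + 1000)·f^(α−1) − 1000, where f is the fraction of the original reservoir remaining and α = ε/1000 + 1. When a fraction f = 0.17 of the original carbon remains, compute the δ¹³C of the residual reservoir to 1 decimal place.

Rayleigh residual: δ_res = (δ₀ + 1000)·f^(α−1) − 1000
α = ε/1000 + 1 = 0.97570, so α − 1 = -0.02430
f^(α−1) = 0.17^(-0.02430) = 1.043999
δ_res = (-14.8 + 1000) × 1.043999 − 1000 = 1028.548 − 1000 = 28.55‰

28.5‰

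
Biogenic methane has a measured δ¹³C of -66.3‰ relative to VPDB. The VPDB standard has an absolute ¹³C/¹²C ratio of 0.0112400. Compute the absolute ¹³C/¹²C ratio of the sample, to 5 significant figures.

0.010495

R_sample = R_standard × (δ¹³C/1000 + 1)
R_sample = 0.0112400 × (-66.3/1000 + 1) = 0.0112400 × 0.933700
R_sample = 0.0104948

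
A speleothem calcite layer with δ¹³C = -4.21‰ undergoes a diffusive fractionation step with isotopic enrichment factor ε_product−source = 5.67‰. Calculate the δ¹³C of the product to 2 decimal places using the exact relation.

Exactly, δ_product = (δ_source + 1000)·(ε/1000 + 1) − 1000.
δ_product = (-4.21 + 1000) × (5.67/1000 + 1) − 1000
δ_product = 1.436‰

1.44‰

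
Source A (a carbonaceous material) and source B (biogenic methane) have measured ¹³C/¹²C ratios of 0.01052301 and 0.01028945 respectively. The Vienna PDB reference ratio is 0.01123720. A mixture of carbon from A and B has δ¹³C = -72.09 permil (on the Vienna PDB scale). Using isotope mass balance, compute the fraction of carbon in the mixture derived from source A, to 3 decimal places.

0.589

δ_A = (0.01052301/0.01123720 − 1)×1000 = (0.936444 − 1)×1000 = -63.556 permil
δ_B = (0.01028945/0.01123720 − 1)×1000 = (0.915660 − 1)×1000 = -84.340 permil
f_A = (δ_mix − δ_B)/(δ_A − δ_B) = (-72.09 − (-84.340))/(-63.556 − (-84.340))
f_A = 12.250 / 20.785 = 0.5894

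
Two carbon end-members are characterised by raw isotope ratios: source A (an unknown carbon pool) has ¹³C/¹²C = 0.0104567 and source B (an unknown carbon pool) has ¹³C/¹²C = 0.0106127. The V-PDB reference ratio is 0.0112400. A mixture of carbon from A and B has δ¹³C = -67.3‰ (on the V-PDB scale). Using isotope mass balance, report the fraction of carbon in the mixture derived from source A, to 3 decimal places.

δ_A = (0.0104567/0.0112400 − 1)×1000 = (0.930311 − 1)×1000 = -69.689‰
δ_B = (0.0106127/0.0112400 − 1)×1000 = (0.944190 − 1)×1000 = -55.810‰
f_A = (δ_mix − δ_B)/(δ_A − δ_B) = (-67.3 − (-55.810))/(-69.689 − (-55.810))
f_A = -11.490 / -13.879 = 0.8279

0.828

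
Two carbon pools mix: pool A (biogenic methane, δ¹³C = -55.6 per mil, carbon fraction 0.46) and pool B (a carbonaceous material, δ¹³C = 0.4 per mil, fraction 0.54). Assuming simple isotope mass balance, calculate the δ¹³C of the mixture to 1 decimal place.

-25.4 per mil

δ_mix = f_A·δ_A + f_B·δ_B
δ_mix = 0.46 × (-55.6) + 0.54 × (0.4)
δ_mix = -25.58 + 0.22 = -25.36 per mil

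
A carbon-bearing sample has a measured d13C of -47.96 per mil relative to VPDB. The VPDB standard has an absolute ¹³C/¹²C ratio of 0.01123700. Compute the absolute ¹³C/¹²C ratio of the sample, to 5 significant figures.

R_sample = R_standard × (d13C/1000 + 1)
R_sample = 0.01123700 × (-47.96/1000 + 1) = 0.01123700 × 0.952040
R_sample = 0.0106981

0.010698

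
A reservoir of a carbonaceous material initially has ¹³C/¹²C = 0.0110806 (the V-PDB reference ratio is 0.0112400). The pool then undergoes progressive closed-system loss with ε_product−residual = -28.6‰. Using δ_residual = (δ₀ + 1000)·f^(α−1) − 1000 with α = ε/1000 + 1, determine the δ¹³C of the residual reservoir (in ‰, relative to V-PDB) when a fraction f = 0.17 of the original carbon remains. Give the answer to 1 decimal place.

37.1‰

δ₀ = (0.0110806/0.0112400 − 1)×1000 = (0.985819 − 1)×1000 = -14.181‰
α − 1 = ε/1000 = -0.0286
f^(α−1) = 0.17^(-0.0286) = 1.051984
δ_res = (-14.181 + 1000) × 1.051984 − 1000 = 1037.065 − 1000 = 37.07‰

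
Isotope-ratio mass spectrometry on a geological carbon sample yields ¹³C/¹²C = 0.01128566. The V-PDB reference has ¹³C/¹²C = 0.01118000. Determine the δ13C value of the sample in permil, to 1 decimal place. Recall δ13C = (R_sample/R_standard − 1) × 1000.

9.5 permil

δ13C = (R_sample / R_standard − 1) × 1000
R_sample / R_standard = 0.01128566 / 0.01118000 = 1.009451
δ13C = (1.009451 − 1) × 1000 = 9.45 permil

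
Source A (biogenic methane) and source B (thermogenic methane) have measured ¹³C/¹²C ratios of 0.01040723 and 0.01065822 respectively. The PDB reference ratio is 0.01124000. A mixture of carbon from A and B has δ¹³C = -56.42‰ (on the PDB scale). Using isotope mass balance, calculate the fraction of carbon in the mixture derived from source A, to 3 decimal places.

δ_A = (0.01040723/0.01124000 − 1)×1000 = (0.925910 − 1)×1000 = -74.090‰
δ_B = (0.01065822/0.01124000 − 1)×1000 = (0.948240 − 1)×1000 = -51.760‰
f_A = (δ_mix − δ_B)/(δ_A − δ_B) = (-56.42 − (-51.760))/(-74.090 − (-51.760))
f_A = -4.660 / -22.330 = 0.2087

0.209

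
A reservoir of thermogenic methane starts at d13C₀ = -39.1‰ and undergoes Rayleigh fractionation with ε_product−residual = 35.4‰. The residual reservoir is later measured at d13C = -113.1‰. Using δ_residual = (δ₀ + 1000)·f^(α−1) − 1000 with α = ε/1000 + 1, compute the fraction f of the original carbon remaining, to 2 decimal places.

α − 1 = ε/1000 = 0.0354
(δ_res + 1000)/(δ₀ + 1000) = (-113.1 + 1000)/(-39.1 + 1000) = 886.9/960.9 = 0.922989
f = 0.922989^(1/0.0354) = exp(ln(0.922989)/0.0354) = exp(-0.08014/0.0354)
f = exp(-2.2638) = 0.1040

0.10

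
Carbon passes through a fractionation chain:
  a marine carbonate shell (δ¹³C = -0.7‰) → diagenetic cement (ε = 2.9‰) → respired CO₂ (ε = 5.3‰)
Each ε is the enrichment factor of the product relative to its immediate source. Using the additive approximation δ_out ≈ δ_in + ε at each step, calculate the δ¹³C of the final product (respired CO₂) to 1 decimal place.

7.5‰

step 1: δ ≈ -0.7 + (2.9) = 2.2‰
step 2: δ ≈ 2.2 + (5.3) = 7.5‰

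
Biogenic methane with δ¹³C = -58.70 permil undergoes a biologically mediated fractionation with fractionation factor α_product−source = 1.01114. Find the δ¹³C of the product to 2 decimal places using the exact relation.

δ_product = (δ_source + 1000)·α − 1000
δ_product = (-58.70 + 1000) × 1.01114 − 1000
δ_product = 951.786 − 1000 = -48.214 permil

-48.21 permil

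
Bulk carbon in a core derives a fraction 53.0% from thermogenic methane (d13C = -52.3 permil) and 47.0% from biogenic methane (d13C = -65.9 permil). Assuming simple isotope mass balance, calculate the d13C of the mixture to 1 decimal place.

δ_mix = f_A·δ_A + f_B·δ_B
δ_mix = 0.530 × (-52.3) + 0.470 × (-65.9)
δ_mix = -27.72 + -30.97 = -58.69 permil

-58.7 permil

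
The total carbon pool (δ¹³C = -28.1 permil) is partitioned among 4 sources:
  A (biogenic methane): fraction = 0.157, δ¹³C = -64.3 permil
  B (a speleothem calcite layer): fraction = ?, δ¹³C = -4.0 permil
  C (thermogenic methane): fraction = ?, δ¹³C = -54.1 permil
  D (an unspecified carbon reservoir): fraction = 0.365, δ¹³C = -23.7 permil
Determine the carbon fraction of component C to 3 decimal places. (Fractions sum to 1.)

0.149

Let f_C and f_B be the unknown fractions; fractions sum to 1 so f_C + f_B = 0.478.
Mass balance: Σ fᵢ·δᵢ = δ_bulk ⇒ f_C·(-54.1) + f_B·(-4.0) = -28.1 − (-18.746) = -9.354
Substitute f_B = 0.478 − f_C:
f_C·(-54.1 − -4.0) = -9.354 − 0.478×(-4.0) = -7.442
f_C = -7.442 / -50.1 = 0.1486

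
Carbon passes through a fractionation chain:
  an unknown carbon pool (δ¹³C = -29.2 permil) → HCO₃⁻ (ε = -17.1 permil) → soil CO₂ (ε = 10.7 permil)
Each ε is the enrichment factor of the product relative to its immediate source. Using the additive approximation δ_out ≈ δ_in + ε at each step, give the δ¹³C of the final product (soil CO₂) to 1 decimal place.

-35.6 permil

step 1: δ ≈ -29.2 + (-17.1) = -46.3 permil
step 2: δ ≈ -46.3 + (10.7) = -35.6 permil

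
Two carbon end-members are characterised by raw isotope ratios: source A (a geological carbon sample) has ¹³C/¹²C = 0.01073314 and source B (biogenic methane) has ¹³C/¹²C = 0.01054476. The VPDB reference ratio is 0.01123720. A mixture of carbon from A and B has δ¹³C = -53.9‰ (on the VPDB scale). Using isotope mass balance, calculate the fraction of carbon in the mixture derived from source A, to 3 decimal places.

0.461

δ_A = (0.01073314/0.01123720 − 1)×1000 = (0.955144 − 1)×1000 = -44.856‰
δ_B = (0.01054476/0.01123720 − 1)×1000 = (0.938380 − 1)×1000 = -61.620‰
f_A = (δ_mix − δ_B)/(δ_A − δ_B) = (-53.9 − (-61.620))/(-44.856 − (-61.620))
f_A = 7.720 / 16.764 = 0.4605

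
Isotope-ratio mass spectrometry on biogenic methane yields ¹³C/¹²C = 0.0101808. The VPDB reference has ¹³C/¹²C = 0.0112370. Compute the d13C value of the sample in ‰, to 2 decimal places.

d13C = (R_sample / R_standard − 1) × 1000
R_sample / R_standard = 0.0101808 / 0.0112370 = 0.906007
d13C = (0.906007 − 1) × 1000 = -93.993‰

-93.99‰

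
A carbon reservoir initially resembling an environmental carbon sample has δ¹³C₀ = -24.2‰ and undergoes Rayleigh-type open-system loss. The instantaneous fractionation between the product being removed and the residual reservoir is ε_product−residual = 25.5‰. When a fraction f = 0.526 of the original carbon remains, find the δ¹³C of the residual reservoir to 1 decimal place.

-40.1‰

Rayleigh residual: δ_res = (δ₀ + 1000)·f^(α−1) − 1000
α = ε/1000 + 1 = 1.02550, so α − 1 = 0.02550
f^(α−1) = 0.526^(0.02550) = 0.983751
δ_res = (-24.2 + 1000) × 0.983751 − 1000 = 959.944 − 1000 = -40.06‰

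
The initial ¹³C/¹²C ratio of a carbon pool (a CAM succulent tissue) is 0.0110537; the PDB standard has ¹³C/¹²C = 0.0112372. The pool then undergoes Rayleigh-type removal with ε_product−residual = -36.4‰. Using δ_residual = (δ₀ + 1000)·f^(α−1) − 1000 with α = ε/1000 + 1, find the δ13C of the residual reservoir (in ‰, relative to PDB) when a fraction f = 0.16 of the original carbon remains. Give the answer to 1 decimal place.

δ₀ = (0.0110537/0.0112372 − 1)×1000 = (0.983670 − 1)×1000 = -16.330‰
α − 1 = ε/1000 = -0.0364
f^(α−1) = 0.16^(-0.0364) = 1.068981
δ_res = (-16.330 + 1000) × 1.068981 − 1000 = 1051.525 − 1000 = 51.52‰

51.5‰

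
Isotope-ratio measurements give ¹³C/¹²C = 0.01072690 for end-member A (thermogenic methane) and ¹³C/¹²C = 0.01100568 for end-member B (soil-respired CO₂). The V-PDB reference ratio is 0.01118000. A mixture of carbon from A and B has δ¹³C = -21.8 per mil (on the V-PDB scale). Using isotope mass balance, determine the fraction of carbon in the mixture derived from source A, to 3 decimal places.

0.249

δ_A = (0.01072690/0.01118000 − 1)×1000 = (0.959472 − 1)×1000 = -40.528 per mil
δ_B = (0.01100568/0.01118000 − 1)×1000 = (0.984408 − 1)×1000 = -15.592 per mil
f_A = (δ_mix − δ_B)/(δ_A − δ_B) = (-21.8 − (-15.592))/(-40.528 − (-15.592))
f_A = -6.208 / -24.936 = 0.2490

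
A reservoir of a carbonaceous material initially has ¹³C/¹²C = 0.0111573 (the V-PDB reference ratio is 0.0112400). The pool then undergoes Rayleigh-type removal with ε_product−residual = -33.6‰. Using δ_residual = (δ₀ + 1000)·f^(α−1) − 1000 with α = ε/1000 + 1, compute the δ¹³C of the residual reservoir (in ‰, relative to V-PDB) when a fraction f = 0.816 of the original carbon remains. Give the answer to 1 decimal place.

-0.6‰

δ₀ = (0.0111573/0.0112400 − 1)×1000 = (0.992642 − 1)×1000 = -7.358‰
α − 1 = ε/1000 = -0.0336
f^(α−1) = 0.816^(-0.0336) = 1.006856
δ_res = (-7.358 + 1000) × 1.006856 − 1000 = 999.448 − 1000 = -0.55‰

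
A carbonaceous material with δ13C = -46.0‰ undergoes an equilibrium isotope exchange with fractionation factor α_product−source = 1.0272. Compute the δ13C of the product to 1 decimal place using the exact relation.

-20.1‰

δ_product = (δ_source + 1000)·α − 1000
δ_product = (-46.0 + 1000) × 1.0272 − 1000
δ_product = 979.949 − 1000 = -20.05‰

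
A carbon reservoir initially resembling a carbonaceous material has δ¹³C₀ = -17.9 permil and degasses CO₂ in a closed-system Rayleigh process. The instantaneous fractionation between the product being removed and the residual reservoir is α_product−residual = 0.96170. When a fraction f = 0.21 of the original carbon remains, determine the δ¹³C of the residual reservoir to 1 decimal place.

Rayleigh residual: δ_res = (δ₀ + 1000)·f^(α−1) − 1000
α − 1 = -0.03830
f^(α−1) = 0.21^(-0.03830) = 1.061595
δ_res = (-17.9 + 1000) × 1.061595 − 1000 = 1042.593 − 1000 = 42.59 permil

42.6 permil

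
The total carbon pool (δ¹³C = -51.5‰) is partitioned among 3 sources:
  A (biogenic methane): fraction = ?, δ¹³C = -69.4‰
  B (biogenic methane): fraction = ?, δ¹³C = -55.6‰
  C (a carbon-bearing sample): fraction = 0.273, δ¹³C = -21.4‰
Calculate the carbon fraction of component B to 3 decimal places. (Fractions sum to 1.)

Let f_B and f_A be the unknown fractions; fractions sum to 1 so f_B + f_A = 0.727.
Mass balance: Σ fᵢ·δᵢ = δ_bulk ⇒ f_B·(-55.6) + f_A·(-69.4) = -51.5 − (-5.842) = -45.658
Substitute f_A = 0.727 − f_B:
f_B·(-55.6 − -69.4) = -45.658 − 0.727×(-69.4) = 4.796
f_B = 4.796 / 13.8 = 0.3475

0.348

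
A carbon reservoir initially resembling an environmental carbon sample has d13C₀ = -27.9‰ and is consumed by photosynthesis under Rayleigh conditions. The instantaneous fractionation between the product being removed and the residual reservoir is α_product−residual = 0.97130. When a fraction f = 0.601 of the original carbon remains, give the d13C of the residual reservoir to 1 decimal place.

Rayleigh residual: δ_res = (δ₀ + 1000)·f^(α−1) − 1000
α − 1 = -0.02870
f^(α−1) = 0.601^(-0.02870) = 1.014720
δ_res = (-27.9 + 1000) × 1.014720 − 1000 = 986.409 − 1000 = -13.59‰

-13.6‰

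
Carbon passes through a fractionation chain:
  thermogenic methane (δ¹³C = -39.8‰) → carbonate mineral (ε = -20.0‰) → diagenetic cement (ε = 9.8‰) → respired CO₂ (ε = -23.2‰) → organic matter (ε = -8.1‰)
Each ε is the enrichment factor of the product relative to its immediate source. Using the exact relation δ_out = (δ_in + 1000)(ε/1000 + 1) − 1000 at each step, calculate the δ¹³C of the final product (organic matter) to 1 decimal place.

-79.3‰

step 1: δ = (-39.80 + 1000)·(-20.0/1000 + 1) − 1000 = -59.00‰
step 2: δ = (-59.00 + 1000)·(9.8/1000 + 1) − 1000 = -49.78‰
step 3: δ = (-49.78 + 1000)·(-23.2/1000 + 1) − 1000 = -71.83‰
step 4: δ = (-71.83 + 1000)·(-8.1/1000 + 1) − 1000 = -79.35‰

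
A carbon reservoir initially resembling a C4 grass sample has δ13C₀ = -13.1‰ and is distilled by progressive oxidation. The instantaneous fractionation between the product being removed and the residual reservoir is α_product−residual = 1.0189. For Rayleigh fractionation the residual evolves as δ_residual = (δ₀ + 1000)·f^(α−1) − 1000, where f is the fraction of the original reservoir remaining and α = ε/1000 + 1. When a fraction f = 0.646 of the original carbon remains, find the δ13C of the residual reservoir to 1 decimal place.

-21.2‰

Rayleigh residual: δ_res = (δ₀ + 1000)·f^(α−1) − 1000
α − 1 = 0.01890
f^(α−1) = 0.646^(0.01890) = 0.991776
δ_res = (-13.1 + 1000) × 0.991776 − 1000 = 978.783 − 1000 = -21.22‰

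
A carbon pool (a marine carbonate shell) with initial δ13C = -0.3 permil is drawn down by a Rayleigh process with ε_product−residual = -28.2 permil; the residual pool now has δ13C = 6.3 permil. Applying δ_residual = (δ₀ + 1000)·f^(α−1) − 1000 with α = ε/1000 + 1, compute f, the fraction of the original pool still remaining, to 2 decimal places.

0.79

α − 1 = ε/1000 = -0.0282
(δ_res + 1000)/(δ₀ + 1000) = (6.3 + 1000)/(-0.3 + 1000) = 1006.3/999.7 = 1.006602
f = 1.006602^(1/-0.0282) = exp(ln(1.006602)/-0.0282) = exp(0.00658/-0.0282)
f = exp(-0.2333) = 0.7919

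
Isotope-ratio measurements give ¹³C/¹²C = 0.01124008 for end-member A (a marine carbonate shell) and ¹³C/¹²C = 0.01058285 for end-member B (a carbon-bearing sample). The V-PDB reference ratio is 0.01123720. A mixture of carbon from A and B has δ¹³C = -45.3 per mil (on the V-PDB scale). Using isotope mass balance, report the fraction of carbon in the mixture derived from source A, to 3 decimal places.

δ_A = (0.01124008/0.01123720 − 1)×1000 = (1.000256 − 1)×1000 = 0.256 per mil
δ_B = (0.01058285/0.01123720 − 1)×1000 = (0.941769 − 1)×1000 = -58.231 per mil
f_A = (δ_mix − δ_B)/(δ_A − δ_B) = (-45.3 − (-58.231))/(0.256 − (-58.231))
f_A = 12.931 / 58.487 = 0.2211

0.221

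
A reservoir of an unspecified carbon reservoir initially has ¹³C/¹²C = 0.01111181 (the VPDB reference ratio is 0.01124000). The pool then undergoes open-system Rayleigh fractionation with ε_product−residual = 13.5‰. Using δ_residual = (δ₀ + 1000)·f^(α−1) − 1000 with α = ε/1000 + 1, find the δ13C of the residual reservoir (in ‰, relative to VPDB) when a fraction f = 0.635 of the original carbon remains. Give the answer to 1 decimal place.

δ₀ = (0.01111181/0.01124000 − 1)×1000 = (0.988595 − 1)×1000 = -11.405‰
α − 1 = ε/1000 = 0.0135
f^(α−1) = 0.635^(0.0135) = 0.993888
δ_res = (-11.405 + 1000) × 0.993888 − 1000 = 982.553 − 1000 = -17.45‰

-17.4‰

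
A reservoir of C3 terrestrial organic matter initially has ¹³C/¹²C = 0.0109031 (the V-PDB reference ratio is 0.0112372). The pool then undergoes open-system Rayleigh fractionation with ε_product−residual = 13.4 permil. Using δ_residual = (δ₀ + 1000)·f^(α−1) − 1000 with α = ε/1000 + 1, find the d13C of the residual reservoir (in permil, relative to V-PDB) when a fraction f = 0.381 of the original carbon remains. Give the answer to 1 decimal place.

-42.2 permil

δ₀ = (0.0109031/0.0112372 − 1)×1000 = (0.970268 − 1)×1000 = -29.732 permil
α − 1 = ε/1000 = 0.0134
f^(α−1) = 0.381^(0.0134) = 0.987153
δ_res = (-29.732 + 1000) × 0.987153 − 1000 = 957.803 − 1000 = -42.20 permil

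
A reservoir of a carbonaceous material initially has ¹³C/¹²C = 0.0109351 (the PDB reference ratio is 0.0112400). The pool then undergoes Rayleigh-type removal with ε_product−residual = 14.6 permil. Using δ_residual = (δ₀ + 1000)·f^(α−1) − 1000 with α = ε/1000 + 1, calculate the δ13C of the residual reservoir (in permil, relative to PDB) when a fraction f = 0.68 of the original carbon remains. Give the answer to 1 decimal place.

δ₀ = (0.0109351/0.0112400 − 1)×1000 = (0.972874 − 1)×1000 = -27.126 permil
α − 1 = ε/1000 = 0.0146
f^(α−1) = 0.68^(0.0146) = 0.994385
δ_res = (-27.126 + 1000) × 0.994385 − 1000 = 967.411 − 1000 = -32.59 permil

-32.6 permil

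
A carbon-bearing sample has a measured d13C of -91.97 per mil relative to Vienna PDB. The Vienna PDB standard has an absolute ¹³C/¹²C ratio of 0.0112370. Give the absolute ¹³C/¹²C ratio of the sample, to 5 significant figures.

R_sample = R_standard × (d13C/1000 + 1)
R_sample = 0.0112370 × (-91.97/1000 + 1) = 0.0112370 × 0.908030
R_sample = 0.0102035

0.010204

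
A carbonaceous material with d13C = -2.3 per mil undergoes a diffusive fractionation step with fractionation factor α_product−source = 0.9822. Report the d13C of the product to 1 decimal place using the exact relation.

-20.1 per mil

δ_product = (δ_source + 1000)·α − 1000
δ_product = (-2.3 + 1000) × 0.9822 − 1000
δ_product = 979.941 − 1000 = -20.06 per mil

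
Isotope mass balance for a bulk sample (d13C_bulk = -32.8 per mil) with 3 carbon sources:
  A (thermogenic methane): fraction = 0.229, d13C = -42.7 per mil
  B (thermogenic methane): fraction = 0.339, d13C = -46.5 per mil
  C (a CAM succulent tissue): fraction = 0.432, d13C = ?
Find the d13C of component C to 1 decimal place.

-16.8 per mil

Isotope mass balance: δ_bulk = Σ fᵢ·δᵢ.
-32.8 = 0.229×(-42.7) + 0.339×(-46.5) + 0.432×δ_C
0.432·δ_C = -32.8 − (-25.542) = -7.258
δ_C = -7.258 / 0.432 = -16.80 per mil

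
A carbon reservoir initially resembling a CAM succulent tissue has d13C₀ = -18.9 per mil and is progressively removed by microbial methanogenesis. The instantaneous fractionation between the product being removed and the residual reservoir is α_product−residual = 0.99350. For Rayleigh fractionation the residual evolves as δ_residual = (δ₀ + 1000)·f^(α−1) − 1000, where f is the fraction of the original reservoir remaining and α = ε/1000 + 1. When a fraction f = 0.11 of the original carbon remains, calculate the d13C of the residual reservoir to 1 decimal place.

-4.7 per mil

Rayleigh residual: δ_res = (δ₀ + 1000)·f^(α−1) − 1000
α − 1 = -0.00650
f^(α−1) = 0.11^(-0.00650) = 1.014451
δ_res = (-18.9 + 1000) × 1.014451 − 1000 = 995.278 − 1000 = -4.72 per mil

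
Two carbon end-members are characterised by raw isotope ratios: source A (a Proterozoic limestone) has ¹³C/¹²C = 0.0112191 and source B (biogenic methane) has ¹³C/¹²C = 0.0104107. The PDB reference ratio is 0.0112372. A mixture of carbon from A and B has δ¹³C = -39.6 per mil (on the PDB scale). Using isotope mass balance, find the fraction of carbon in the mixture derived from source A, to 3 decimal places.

0.472

δ_A = (0.0112191/0.0112372 − 1)×1000 = (0.998389 − 1)×1000 = -1.611 per mil
δ_B = (0.0104107/0.0112372 − 1)×1000 = (0.926450 − 1)×1000 = -73.550 per mil
f_A = (δ_mix − δ_B)/(δ_A − δ_B) = (-39.6 − (-73.550))/(-1.611 − (-73.550))
f_A = 33.950 / 71.940 = 0.4719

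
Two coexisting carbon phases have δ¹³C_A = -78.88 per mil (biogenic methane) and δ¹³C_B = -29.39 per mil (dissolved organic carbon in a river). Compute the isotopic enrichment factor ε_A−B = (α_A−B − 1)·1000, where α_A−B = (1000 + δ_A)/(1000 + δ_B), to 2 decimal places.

α_A−B = (1000 + -78.88) / (1000 + -29.39) = 921.12 / 970.61 = 0.949011
ε_A−B = (0.949011 − 1) × 1000 = -50.989 per mil
(The approximation ε ≈ δ_A − δ_B would give -49.49 per mil.)

-50.99 per mil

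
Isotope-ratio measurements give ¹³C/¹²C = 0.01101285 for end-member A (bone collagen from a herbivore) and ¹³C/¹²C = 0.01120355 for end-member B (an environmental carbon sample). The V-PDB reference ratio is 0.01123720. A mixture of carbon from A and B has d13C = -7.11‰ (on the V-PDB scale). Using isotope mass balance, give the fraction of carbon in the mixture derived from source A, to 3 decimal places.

0.243

δ_A = (0.01101285/0.01123720 − 1)×1000 = (0.980035 − 1)×1000 = -19.965‰
δ_B = (0.01120355/0.01123720 − 1)×1000 = (0.997005 − 1)×1000 = -2.995‰
f_A = (δ_mix − δ_B)/(δ_A − δ_B) = (-7.11 − (-2.995))/(-19.965 − (-2.995))
f_A = -4.115 / -16.970 = 0.2425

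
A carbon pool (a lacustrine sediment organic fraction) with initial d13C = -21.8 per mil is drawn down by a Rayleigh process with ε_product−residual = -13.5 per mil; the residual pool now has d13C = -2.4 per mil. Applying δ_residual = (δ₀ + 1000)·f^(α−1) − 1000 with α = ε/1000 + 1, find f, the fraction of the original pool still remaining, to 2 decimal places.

α − 1 = ε/1000 = -0.0135
(δ_res + 1000)/(δ₀ + 1000) = (-2.4 + 1000)/(-21.8 + 1000) = 997.6/978.2 = 1.019832
f = 1.019832^(1/-0.0135) = exp(ln(1.019832)/-0.0135) = exp(0.01964/-0.0135)
f = exp(-1.4547) = 0.2335

0.23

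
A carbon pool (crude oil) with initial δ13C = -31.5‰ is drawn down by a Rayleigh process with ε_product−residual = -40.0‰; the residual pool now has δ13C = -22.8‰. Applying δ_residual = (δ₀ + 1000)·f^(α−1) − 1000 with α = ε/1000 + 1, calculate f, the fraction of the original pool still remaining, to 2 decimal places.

0.80

α − 1 = ε/1000 = -0.0400
(δ_res + 1000)/(δ₀ + 1000) = (-22.8 + 1000)/(-31.5 + 1000) = 977.2/968.5 = 1.008983
f = 1.008983^(1/-0.0400) = exp(ln(1.008983)/-0.0400) = exp(0.00894/-0.0400)
f = exp(-0.2236) = 0.7997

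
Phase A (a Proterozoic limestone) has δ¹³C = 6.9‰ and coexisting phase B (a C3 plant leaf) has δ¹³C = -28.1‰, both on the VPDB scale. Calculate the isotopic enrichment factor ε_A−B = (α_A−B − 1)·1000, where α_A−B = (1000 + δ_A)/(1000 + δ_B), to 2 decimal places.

α_A−B = (1000 + 6.9) / (1000 + -28.1) = 1006.9 / 971.9 = 1.036012
ε_A−B = (1.036012 − 1) × 1000 = 36.012‰
(The approximation ε ≈ δ_A − δ_B would give 35.0‰.)

36.01‰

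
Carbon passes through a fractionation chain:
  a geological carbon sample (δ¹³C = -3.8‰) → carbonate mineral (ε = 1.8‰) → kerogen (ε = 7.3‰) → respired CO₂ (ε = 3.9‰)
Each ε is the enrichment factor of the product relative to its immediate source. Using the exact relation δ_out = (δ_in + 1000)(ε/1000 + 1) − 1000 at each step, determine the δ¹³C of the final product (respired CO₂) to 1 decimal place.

step 1: δ = (-3.80 + 1000)·(1.8/1000 + 1) − 1000 = -2.01‰
step 2: δ = (-2.01 + 1000)·(7.3/1000 + 1) − 1000 = 5.28‰
step 3: δ = (5.28 + 1000)·(3.9/1000 + 1) − 1000 = 9.20‰

9.2‰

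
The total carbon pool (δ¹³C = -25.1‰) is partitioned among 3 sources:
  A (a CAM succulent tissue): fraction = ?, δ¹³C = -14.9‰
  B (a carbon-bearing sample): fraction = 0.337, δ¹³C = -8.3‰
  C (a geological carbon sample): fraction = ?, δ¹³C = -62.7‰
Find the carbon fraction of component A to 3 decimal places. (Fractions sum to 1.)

Let f_A and f_C be the unknown fractions; fractions sum to 1 so f_A + f_C = 0.663.
Mass balance: Σ fᵢ·δᵢ = δ_bulk ⇒ f_A·(-14.9) + f_C·(-62.7) = -25.1 − (-2.797) = -22.303
Substitute f_C = 0.663 − f_A:
f_A·(-14.9 − -62.7) = -22.303 − 0.663×(-62.7) = 19.267
f_A = 19.267 / 47.8 = 0.4031

0.403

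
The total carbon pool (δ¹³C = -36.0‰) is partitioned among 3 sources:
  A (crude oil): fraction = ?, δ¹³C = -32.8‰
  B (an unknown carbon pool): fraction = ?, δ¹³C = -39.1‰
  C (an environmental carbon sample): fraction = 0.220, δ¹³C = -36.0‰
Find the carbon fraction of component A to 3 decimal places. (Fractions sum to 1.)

Let f_A and f_B be the unknown fractions; fractions sum to 1 so f_A + f_B = 0.780.
Mass balance: Σ fᵢ·δᵢ = δ_bulk ⇒ f_A·(-32.8) + f_B·(-39.1) = -36.0 − (-7.920) = -28.080
Substitute f_B = 0.780 − f_A:
f_A·(-32.8 − -39.1) = -28.080 − 0.780×(-39.1) = 2.418
f_A = 2.418 / 6.3 = 0.3838

0.384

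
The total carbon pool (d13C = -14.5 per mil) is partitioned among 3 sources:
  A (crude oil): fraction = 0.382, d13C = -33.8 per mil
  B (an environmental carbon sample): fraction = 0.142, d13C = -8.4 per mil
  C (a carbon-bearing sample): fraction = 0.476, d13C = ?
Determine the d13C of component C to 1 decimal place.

-0.8 per mil

Isotope mass balance: δ_bulk = Σ fᵢ·δᵢ.
-14.5 = 0.382×(-33.8) + 0.142×(-8.4) + 0.476×δ_C
0.476·δ_C = -14.5 − (-14.104) = -0.396
δ_C = -0.396 / 0.476 = -0.83 per mil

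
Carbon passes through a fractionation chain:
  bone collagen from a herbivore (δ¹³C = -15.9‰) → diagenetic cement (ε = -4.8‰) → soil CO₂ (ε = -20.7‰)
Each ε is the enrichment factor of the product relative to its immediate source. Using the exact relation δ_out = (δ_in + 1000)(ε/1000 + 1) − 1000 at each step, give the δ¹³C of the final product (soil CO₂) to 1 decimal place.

step 1: δ = (-15.90 + 1000)·(-4.8/1000 + 1) − 1000 = -20.62‰
step 2: δ = (-20.62 + 1000)·(-20.7/1000 + 1) − 1000 = -40.90‰

-40.9‰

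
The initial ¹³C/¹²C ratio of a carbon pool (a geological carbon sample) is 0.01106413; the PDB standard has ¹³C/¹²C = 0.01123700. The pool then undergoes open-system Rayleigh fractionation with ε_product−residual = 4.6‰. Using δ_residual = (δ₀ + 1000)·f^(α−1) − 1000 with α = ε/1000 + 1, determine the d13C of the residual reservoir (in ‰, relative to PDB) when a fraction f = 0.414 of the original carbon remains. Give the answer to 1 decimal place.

-19.4‰

δ₀ = (0.01106413/0.01123700 − 1)×1000 = (0.984616 − 1)×1000 = -15.384‰
α − 1 = ε/1000 = 0.0046
f^(α−1) = 0.414^(0.0046) = 0.995952
δ_res = (-15.384 + 1000) × 0.995952 − 1000 = 980.630 − 1000 = -19.37‰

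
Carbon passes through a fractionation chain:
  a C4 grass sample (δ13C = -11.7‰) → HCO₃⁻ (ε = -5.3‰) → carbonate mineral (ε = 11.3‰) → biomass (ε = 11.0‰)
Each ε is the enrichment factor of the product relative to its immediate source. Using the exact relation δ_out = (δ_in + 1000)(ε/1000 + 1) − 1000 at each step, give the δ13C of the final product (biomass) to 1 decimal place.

step 1: δ = (-11.70 + 1000)·(-5.3/1000 + 1) − 1000 = -16.94‰
step 2: δ = (-16.94 + 1000)·(11.3/1000 + 1) − 1000 = -5.83‰
step 3: δ = (-5.83 + 1000)·(11.0/1000 + 1) − 1000 = 5.11‰

5.1‰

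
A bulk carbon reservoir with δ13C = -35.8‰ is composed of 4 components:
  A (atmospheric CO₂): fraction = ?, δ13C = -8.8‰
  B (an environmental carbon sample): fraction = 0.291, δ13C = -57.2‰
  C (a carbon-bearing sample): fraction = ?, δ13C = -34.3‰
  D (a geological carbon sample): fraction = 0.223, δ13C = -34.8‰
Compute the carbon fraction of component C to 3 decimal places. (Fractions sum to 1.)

0.279

Let f_C and f_A be the unknown fractions; fractions sum to 1 so f_C + f_A = 0.486.
Mass balance: Σ fᵢ·δᵢ = δ_bulk ⇒ f_C·(-34.3) + f_A·(-8.8) = -35.8 − (-24.406) = -11.394
Substitute f_A = 0.486 − f_C:
f_C·(-34.3 − -8.8) = -11.394 − 0.486×(-8.8) = -7.118
f_C = -7.118 / -25.5 = 0.2791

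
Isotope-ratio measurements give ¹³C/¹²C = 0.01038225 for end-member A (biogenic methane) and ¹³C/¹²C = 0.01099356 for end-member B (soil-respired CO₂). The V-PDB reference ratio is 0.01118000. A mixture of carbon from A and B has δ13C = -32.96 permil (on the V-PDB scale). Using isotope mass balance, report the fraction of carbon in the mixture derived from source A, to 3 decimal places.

δ_A = (0.01038225/0.01118000 − 1)×1000 = (0.928645 − 1)×1000 = -71.355 permil
δ_B = (0.01099356/0.01118000 − 1)×1000 = (0.983324 − 1)×1000 = -16.676 permil
f_A = (δ_mix − δ_B)/(δ_A − δ_B) = (-32.96 − (-16.676))/(-71.355 − (-16.676))
f_A = -16.284 / -54.679 = 0.2978

0.298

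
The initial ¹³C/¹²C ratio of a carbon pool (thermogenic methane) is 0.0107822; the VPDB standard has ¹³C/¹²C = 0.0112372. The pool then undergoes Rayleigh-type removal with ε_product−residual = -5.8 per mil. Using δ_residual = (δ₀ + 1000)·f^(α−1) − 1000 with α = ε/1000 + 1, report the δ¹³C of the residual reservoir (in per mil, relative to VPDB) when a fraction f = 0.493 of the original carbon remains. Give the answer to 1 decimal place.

δ₀ = (0.0107822/0.0112372 − 1)×1000 = (0.959509 − 1)×1000 = -40.491 per mil
α − 1 = ε/1000 = -0.0058
f^(α−1) = 0.493^(-0.0058) = 1.004110
δ_res = (-40.491 + 1000) × 1.004110 − 1000 = 963.454 − 1000 = -36.55 per mil

-36.5 per mil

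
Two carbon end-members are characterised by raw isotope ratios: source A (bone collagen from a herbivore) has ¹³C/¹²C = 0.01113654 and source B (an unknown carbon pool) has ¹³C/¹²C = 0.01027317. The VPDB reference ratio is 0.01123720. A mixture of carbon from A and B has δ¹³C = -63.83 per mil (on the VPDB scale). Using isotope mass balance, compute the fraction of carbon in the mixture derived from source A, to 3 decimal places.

0.286

δ_A = (0.01113654/0.01123720 − 1)×1000 = (0.991042 − 1)×1000 = -8.958 per mil
δ_B = (0.01027317/0.01123720 − 1)×1000 = (0.914211 − 1)×1000 = -85.789 per mil
f_A = (δ_mix − δ_B)/(δ_A − δ_B) = (-63.83 − (-85.789))/(-8.958 − (-85.789))
f_A = 21.959 / 76.831 = 0.2858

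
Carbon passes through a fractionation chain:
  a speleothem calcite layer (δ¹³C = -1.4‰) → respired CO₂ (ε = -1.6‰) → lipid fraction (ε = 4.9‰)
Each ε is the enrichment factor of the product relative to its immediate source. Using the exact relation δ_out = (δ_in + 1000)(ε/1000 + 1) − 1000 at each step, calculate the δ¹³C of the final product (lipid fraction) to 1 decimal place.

step 1: δ = (-1.40 + 1000)·(-1.6/1000 + 1) − 1000 = -3.00‰
step 2: δ = (-3.00 + 1000)·(4.9/1000 + 1) − 1000 = 1.89‰

1.9‰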